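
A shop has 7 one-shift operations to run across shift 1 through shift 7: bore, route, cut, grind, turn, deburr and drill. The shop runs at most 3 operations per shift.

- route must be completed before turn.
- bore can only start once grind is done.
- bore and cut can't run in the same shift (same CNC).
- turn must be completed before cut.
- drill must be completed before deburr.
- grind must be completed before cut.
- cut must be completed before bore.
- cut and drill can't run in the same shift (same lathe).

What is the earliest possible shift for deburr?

Precedence pushes deburr to at least shift 2.
deburr at shift 2 is achievable: cut=shift 3; deburr=shift 2; route=shift 1; turn=shift 2; grind=shift 1; bore=shift 4; drill=shift 1.

shift 2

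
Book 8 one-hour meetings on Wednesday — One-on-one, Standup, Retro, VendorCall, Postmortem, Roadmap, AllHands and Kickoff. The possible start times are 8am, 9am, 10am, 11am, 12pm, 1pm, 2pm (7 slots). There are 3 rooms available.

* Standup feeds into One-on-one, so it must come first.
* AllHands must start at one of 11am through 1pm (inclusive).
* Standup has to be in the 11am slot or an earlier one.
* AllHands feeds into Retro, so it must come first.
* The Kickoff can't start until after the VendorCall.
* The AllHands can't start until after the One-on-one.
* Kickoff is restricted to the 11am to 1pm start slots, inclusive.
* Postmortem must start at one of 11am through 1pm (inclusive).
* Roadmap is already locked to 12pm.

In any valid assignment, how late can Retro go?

Precedence pushes Retro to at least 12pm.
Retro at 2pm is achievable: Retro=2pm; One-on-one=9am; Kickoff=11am; Standup=8am; Postmortem=11am; VendorCall=8am; Roadmap=12pm; AllHands=11am.

2pm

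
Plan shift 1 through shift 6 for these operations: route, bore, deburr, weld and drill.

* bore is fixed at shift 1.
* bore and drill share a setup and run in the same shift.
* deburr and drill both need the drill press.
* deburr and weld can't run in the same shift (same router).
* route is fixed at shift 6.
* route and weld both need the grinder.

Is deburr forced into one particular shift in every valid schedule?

deburr can be shift 2 (e.g. deburr=shift 2, route=shift 6, bore=shift 1, drill=shift 1, weld=shift 1) or shift 3 (e.g. deburr=shift 3, bore=shift 1, weld=shift 1, route=shift 6, drill=shift 1).

No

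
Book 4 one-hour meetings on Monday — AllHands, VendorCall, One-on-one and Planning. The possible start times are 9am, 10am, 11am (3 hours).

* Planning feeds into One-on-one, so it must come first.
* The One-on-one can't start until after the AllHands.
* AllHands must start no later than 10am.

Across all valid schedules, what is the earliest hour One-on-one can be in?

10am

Precedence pushes One-on-one to at least 10am.
One-on-one at 10am is achievable: Planning -> 9am; One-on-one -> 10am; VendorCall -> 9am; AllHands -> 9am.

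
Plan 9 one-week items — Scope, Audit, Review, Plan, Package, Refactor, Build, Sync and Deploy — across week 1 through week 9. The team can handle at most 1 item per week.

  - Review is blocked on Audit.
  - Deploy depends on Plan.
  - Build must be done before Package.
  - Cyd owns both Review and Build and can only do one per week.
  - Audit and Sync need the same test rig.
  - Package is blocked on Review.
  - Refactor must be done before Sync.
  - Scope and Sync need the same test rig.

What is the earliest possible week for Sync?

week 2

Precedence pushes Sync to at least week 2.
Sync at week 2 is achievable: Plan -> week 7, Audit -> week 3, Deploy -> week 8, Build -> week 5, Refactor -> week 1, Review -> week 4, Package -> week 6, Scope -> week 9, Sync -> week 2.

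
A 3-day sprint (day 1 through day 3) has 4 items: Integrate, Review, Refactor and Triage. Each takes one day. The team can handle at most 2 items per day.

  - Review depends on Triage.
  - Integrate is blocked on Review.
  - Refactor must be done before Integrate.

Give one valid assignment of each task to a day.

Triage -> day 1, Integrate -> day 3, Refactor -> day 1, Review -> day 2

Checking: Triage(day 1) before Review(day 2); Refactor(day 1) before Integrate(day 3); Review(day 2) before Integrate(day 3); max 2 per day (cap 2).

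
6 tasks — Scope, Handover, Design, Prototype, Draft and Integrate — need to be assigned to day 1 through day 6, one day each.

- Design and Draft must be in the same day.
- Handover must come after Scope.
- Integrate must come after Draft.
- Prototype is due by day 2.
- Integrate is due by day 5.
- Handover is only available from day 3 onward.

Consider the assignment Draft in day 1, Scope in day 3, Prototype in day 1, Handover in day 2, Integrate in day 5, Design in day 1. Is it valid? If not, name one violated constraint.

Handover must come after Scope — violated.
Design and Draft must be in the same day — holds.
Integrate is due by day 5 — holds.
Prototype is due by day 2 — holds.
Handover is only available from day 3 onward — violated.
Integrate must come after Draft — holds.

Invalid. Handover is only available from day 3 onward.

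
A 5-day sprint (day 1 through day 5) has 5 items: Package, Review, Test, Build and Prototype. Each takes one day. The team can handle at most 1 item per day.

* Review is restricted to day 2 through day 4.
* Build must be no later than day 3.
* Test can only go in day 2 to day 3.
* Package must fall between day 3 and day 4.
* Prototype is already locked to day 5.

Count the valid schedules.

Enumerating: Prototype=day 5; Review=day 4; Build=day 1; Test=day 2; Package=day 3 | Build=day 1; Prototype=day 5; Test=day 2; Review=day 3; Package=day 4 | Prototype in day 5; Review in day 2; Build in day 1; Package in day 4; Test in day 3.

3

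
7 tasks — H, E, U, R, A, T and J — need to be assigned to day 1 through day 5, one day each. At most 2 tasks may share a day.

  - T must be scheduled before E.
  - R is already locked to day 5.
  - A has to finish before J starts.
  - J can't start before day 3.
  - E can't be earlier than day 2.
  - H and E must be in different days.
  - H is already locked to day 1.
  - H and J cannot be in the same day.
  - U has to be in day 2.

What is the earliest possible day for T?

Downstream work caps T at day 4.
T at day 1 is achievable: T -> day 1, H -> day 1, A -> day 2, U -> day 2, J -> day 3, E -> day 3, R -> day 5.

day 1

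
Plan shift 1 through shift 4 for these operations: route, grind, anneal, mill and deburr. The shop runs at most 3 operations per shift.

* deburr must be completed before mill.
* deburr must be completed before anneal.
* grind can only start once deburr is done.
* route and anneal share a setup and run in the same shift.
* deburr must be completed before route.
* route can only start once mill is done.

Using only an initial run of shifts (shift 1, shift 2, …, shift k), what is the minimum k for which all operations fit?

3

The precedence chain requires at least 3 distinct shifts.
With at most 3 per shift and 5 operations, at least 2 shifts are needed.
3 works (last occupied shift: shift 3): for example deburr -> shift 1; route -> shift 3; mill -> shift 2; grind -> shift 2; anneal -> shift 3.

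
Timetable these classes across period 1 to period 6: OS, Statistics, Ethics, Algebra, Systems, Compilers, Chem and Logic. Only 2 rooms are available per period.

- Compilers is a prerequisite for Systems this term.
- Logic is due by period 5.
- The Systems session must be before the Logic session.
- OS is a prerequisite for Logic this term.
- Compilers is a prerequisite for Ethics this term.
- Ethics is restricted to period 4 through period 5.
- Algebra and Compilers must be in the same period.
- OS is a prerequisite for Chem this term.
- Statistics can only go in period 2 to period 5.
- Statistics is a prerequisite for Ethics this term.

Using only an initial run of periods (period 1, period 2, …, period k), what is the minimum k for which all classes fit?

The precedence chain requires at least 3 distinct periods.
With at most 2 per period and 8 classes, at least 4 periods are needed.
Ethics can't be placed before period 4, so the schedule must run through at least period 4.
4 works (last occupied period: period 4): for example Chem -> period 3, Compilers -> period 1, Systems -> period 3, Ethics -> period 4, OS -> period 2, Logic -> period 4, Algebra -> period 1, Statistics -> period 2.

4 periods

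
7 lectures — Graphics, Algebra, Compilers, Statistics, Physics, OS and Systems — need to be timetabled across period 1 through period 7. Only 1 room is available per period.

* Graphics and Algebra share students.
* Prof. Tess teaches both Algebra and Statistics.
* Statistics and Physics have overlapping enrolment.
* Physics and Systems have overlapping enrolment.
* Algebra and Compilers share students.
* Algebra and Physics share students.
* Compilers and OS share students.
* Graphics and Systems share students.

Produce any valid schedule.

Algebra in period 2; Statistics in period 4; Graphics in period 1; Physics in period 5; OS in period 6; Systems in period 7; Compilers in period 3

Checking: Algebra(period 2) != Physics(period 5); Graphics(period 1) != Systems(period 7); Algebra(period 2) != Compilers(period 3); Compilers(period 3) != OS(period 6); Graphics(period 1) != Algebra(period 2); Physics(period 5) != Systems(period 7); Algebra(period 2) != Statistics(period 4); Statistics(period 4) != Physics(period 5); max 1 per period (cap 1).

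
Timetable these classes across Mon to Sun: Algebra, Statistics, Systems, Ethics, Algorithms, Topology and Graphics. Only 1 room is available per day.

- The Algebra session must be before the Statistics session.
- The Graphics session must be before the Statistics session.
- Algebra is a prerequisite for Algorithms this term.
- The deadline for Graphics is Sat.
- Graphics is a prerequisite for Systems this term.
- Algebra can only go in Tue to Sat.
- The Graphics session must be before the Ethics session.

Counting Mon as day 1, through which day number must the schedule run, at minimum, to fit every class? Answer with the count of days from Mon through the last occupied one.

7 days

The precedence chain requires at least 2 distinct days.
With at most 1 per day and 7 classes, at least 7 days are needed.
Propagating the time windows through the other constraints, Statistics can't land before Wed — that is day 3 counting from Mon — so the schedule must run through at least 3 days.
7 works (last occupied day: Sun): for example Statistics=Wed, Systems=Thu, Topology=Sun, Ethics=Fri, Algorithms=Sat, Graphics=Mon, Algebra=Tue.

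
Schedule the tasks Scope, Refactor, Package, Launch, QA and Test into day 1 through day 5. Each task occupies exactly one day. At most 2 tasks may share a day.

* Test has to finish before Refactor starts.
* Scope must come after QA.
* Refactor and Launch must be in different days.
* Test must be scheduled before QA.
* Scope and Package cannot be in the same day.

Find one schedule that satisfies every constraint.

Scope -> day 3; QA -> day 2; Refactor -> day 2; Test -> day 1; Launch -> day 3; Package -> day 1

Checking: Test(day 1) before QA(day 2); QA(day 2) before Scope(day 3); Test(day 1) before Refactor(day 2); Scope(day 3) != Package(day 1); Refactor(day 2) != Launch(day 3); max 2 per day (cap 2).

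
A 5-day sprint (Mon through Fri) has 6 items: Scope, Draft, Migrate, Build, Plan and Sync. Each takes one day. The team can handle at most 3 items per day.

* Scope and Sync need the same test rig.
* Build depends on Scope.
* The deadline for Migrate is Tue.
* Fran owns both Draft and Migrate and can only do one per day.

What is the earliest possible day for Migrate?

Migrate's own window allows nothing later than Tue.
Migrate at Mon is achievable: Plan -> Mon; Sync -> Tue; Scope -> Mon; Draft -> Tue; Build -> Tue; Migrate -> Mon.

Mon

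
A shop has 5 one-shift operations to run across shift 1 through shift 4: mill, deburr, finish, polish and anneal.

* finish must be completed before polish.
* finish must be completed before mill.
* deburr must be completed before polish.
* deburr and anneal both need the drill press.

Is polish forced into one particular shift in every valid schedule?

No

polish can be shift 2 (e.g. mill in shift 2, anneal in shift 2, polish in shift 2, finish in shift 1, deburr in shift 1) or shift 3 (e.g. deburr=shift 1; finish=shift 1; mill=shift 2; polish=shift 3; anneal=shift 2).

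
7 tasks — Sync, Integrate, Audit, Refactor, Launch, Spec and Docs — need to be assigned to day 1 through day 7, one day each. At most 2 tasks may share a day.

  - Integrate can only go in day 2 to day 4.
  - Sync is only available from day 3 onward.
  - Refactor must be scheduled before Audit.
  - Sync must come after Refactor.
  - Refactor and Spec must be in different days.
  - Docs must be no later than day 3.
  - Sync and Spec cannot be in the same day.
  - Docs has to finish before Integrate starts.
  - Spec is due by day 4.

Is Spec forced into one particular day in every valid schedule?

No

Spec can be day 1 (e.g. Integrate in day 2, Launch in day 4, Audit in day 3, Refactor in day 2, Spec in day 1, Sync in day 3, Docs in day 1) or day 2 (e.g. Launch=day 4; Audit=day 3; Sync=day 3; Spec=day 2; Refactor=day 1; Integrate=day 2; Docs=day 1).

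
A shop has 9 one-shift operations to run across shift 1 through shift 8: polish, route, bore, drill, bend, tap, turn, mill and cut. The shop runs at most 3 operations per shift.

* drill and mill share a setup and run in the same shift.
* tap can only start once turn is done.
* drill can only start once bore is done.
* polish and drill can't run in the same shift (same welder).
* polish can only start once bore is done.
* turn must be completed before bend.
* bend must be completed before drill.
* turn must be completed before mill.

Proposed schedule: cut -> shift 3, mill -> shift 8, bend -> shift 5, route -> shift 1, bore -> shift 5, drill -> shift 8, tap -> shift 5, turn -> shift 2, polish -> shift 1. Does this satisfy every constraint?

Invalid. polish can only start once bore is done.

drill can only start once bore is done — holds.
bend must be completed before drill — holds.
turn must be completed before mill — holds.
turn must be completed before bend — holds.
tap can only start once turn is done — holds.
drill and mill share a setup and run in the same shift — holds.
The shop runs at most 3 operations per shift — holds.
polish and drill can't run in the same shift (same welder) — holds.
polish can only start once bore is done — violated.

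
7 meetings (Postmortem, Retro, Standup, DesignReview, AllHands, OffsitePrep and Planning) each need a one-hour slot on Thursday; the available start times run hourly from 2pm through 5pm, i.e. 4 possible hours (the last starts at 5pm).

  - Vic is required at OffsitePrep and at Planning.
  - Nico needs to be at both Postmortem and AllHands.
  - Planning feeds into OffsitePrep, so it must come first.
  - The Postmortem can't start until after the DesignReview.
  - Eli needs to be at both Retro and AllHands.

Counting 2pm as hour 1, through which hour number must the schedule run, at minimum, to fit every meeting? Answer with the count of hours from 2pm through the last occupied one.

The precedence chain requires at least 2 distinct hours.
2 works (last occupied hour: 3pm): for example Postmortem in 3pm; Standup in 2pm; Planning in 2pm; DesignReview in 2pm; OffsitePrep in 3pm; AllHands in 2pm; Retro in 3pm.

2 hours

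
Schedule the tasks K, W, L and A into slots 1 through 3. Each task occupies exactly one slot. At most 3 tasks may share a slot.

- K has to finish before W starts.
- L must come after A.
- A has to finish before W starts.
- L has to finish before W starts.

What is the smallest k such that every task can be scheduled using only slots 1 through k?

3

The precedence chain requires at least 3 distinct slots.
With at most 3 per slot and 4 tasks, at least 2 slots are needed.
3 works (last occupied slot: 3): for example L -> 2, A -> 1, K -> 1, W -> 3.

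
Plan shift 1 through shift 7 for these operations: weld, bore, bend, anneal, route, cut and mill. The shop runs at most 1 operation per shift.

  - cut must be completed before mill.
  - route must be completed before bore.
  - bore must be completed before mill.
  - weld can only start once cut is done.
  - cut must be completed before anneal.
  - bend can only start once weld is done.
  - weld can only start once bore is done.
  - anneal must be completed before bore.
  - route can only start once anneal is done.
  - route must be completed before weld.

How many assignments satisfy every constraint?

Enumerating: weld=shift 5; bore=shift 4; cut=shift 1; route=shift 3; anneal=shift 2; bend=shift 7; mill=shift 6 | anneal=shift 2, route=shift 3, bend=shift 6, weld=shift 5, cut=shift 1, bore=shift 4, mill=shift 7 | bore in shift 4; anneal in shift 2; weld in shift 6; mill in shift 5; bend in shift 7; cut in shift 1; route in shift 3.

3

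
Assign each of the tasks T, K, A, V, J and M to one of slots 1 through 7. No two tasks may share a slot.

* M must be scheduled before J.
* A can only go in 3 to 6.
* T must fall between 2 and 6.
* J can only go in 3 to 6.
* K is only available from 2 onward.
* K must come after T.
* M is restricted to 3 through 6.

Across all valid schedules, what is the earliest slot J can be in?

4

J is available from 3; precedence pushes J to at least 4; J's own window allows nothing later than 6.
J at 4 is achievable: J -> 4, V -> 1, A -> 5, M -> 3, T -> 2, K -> 6.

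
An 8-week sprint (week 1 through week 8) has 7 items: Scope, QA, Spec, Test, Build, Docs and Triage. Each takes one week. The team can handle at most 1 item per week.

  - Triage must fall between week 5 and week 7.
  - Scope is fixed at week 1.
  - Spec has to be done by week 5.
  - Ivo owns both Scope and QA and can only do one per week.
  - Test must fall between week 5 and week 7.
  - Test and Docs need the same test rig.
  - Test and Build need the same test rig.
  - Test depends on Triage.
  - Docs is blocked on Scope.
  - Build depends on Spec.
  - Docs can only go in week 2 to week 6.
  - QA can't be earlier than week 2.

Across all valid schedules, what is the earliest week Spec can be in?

week 2

Spec's own window allows nothing later than week 5.
Spec at week 2 is achievable: Docs -> week 3; Triage -> week 5; Build -> week 7; Test -> week 6; Spec -> week 2; QA -> week 4; Scope -> week 1.
Nothing earlier works — the conflict and capacity constraints rule out every week before week 2.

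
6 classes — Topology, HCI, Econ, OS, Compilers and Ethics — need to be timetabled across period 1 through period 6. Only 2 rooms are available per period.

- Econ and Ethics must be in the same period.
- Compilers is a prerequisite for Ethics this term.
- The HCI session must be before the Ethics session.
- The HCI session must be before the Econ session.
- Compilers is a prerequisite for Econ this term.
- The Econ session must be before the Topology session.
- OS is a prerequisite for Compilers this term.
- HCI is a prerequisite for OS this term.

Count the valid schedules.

6

Splitting on Topology: it can be period 5 (1), period 6 (5). Listing each branch's schedules as (HCI, Econ, OS, Compilers, Ethics) by period number:
Topology=period 5: (1,4,2,3,4) — 1.
Topology=period 6: (1,4,2,3,4) (1,5,2,3,5) (1,5,2,4,5) (1,5,3,4,5) (2,5,3,4,5) — 5.
Summing: 1 + 5 = 6.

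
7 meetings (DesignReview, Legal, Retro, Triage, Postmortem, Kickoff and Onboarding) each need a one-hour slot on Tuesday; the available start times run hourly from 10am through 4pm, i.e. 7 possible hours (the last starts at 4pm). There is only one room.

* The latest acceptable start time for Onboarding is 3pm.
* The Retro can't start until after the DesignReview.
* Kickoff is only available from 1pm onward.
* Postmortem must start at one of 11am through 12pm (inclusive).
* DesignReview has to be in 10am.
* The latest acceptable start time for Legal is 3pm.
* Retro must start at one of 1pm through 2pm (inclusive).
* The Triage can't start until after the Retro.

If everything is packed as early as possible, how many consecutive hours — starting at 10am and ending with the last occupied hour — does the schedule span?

The precedence chain requires at least 3 distinct hours.
With at most 1 per hour and 7 meetings, at least 7 hours are needed.
Propagating the time windows through the other constraints, Triage can't land before 2pm — that is hour 5 counting from 10am — so the schedule must run through at least 5 hours.
7 works (last occupied hour: 4pm): for example Legal in 12pm; Postmortem in 11am; Onboarding in 3pm; Retro in 1pm; Kickoff in 2pm; DesignReview in 10am; Triage in 4pm.

7 hours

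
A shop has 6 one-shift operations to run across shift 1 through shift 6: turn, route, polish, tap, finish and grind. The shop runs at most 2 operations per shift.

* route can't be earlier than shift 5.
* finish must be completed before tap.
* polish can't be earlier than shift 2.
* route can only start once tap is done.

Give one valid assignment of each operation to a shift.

grind=shift 3; tap=shift 2; route=shift 5; finish=shift 1; turn=shift 1; polish=shift 2

Checking: finish(shift 1) before tap(shift 2); tap(shift 2) before route(shift 5); polish=shift 2 in [shift 2,shift 6]; route=shift 5 in [shift 5,shift 6]; max 2 per shift (cap 2).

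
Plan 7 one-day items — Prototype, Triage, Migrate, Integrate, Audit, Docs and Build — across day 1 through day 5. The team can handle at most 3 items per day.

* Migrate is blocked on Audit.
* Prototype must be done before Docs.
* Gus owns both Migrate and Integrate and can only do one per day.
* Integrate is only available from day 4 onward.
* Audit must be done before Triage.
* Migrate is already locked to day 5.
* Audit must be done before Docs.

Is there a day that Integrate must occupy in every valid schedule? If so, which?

Integrate's window is day 4–day 5.
Migrate is fixed at day 5, and Integrate can't share a day with Migrate.
So Integrate must be day 4.

day 4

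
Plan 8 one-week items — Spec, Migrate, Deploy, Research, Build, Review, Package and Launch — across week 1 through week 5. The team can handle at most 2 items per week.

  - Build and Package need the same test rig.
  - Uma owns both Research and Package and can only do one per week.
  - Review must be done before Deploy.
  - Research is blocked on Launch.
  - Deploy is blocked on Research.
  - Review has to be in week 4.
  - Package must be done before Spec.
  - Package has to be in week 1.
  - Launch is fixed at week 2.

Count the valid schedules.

55

Splitting on Spec: it can be week 2 (14), week 3 (18), week 4 (9), week 5 (14). Listing each branch's schedules as (Migrate, Deploy, Research, Build, Review, Package, Launch) by week number:
Spec=week 2: (1,5,3,3,4,1,2) (1,5,3,4,4,1,2) (1,5,3,5,4,1,2) (1,5,4,3,4,1,2) (1,5,4,5,4,1,2) (3,5,3,4,4,1,2) (3,5,3,5,4,1,2) (3,5,4,3,4,1,2) (3,5,4,5,4,1,2) (4,5,3,3,4,1,2) (4,5,3,5,4,1,2) (5,5,3,3,4,1,2) (5,5,3,4,4,1,2) (5,5,4,3,4,1,2) — 14.
Spec=week 3: (1,5,3,2,4,1,2) (1,5,3,4,4,1,2) (1,5,3,5,4,1,2) (1,5,4,2,4,1,2) (1,5,4,3,4,1,2) (1,5,4,5,4,1,2) (2,5,3,4,4,1,2) (2,5,3,5,4,1,2) (2,5,4,3,4,1,2) (2,5,4,5,4,1,2) (3,5,4,2,4,1,2) (3,5,4,5,4,1,2) (4,5,3,2,4,1,2) (4,5,3,5,4,1,2) (5,5,3,2,4,1,2) (5,5,3,4,4,1,2) (5,5,4,2,4,1,2) (5,5,4,3,4,1,2) — 18.
Spec=week 4: (1,5,3,2,4,1,2) (1,5,3,3,4,1,2) (1,5,3,5,4,1,2) (2,5,3,3,4,1,2) (2,5,3,5,4,1,2) (3,5,3,2,4,1,2) (3,5,3,5,4,1,2) (5,5,3,2,4,1,2) (5,5,3,3,4,1,2) — 9.
Spec=week 5: (1,5,3,2,4,1,2) (1,5,3,3,4,1,2) (1,5,3,4,4,1,2) (1,5,4,2,4,1,2) (1,5,4,3,4,1,2) (2,5,3,3,4,1,2) (2,5,3,4,4,1,2) (2,5,4,3,4,1,2) (3,5,3,2,4,1,2) (3,5,3,4,4,1,2) (3,5,4,2,4,1,2) (3,5,4,3,4,1,2) (4,5,3,2,4,1,2) (4,5,3,3,4,1,2) — 14.
Summing: 14 + 18 + 9 + 14 = 55.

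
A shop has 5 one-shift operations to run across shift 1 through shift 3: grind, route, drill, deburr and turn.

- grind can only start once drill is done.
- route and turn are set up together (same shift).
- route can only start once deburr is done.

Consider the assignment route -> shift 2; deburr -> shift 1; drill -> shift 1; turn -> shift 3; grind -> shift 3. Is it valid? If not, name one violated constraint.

Invalid. route and turn are set up together (same shift).

route and turn are set up together (same shift) — violated.
grind can only start once drill is done — holds.
route can only start once deburr is done — holds.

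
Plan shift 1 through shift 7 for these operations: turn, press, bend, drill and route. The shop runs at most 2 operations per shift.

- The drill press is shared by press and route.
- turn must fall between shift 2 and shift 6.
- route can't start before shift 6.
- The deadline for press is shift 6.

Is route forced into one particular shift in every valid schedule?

route can be shift 6 (e.g. route -> shift 6, bend -> shift 1, drill -> shift 2, press -> shift 1, turn -> shift 2) or shift 7 (e.g. drill=shift 2; route=shift 7; press=shift 1; turn=shift 2; bend=shift 1).

No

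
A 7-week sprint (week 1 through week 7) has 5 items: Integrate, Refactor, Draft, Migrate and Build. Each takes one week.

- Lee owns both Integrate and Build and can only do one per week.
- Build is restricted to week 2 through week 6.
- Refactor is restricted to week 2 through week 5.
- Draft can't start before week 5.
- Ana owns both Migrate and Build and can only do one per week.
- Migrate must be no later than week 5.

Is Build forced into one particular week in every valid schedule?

Build can be week 2 (e.g. Build -> week 2; Draft -> week 5; Refactor -> week 2; Integrate -> week 1; Migrate -> week 1) or week 3 (e.g. Draft -> week 5; Integrate -> week 1; Migrate -> week 1; Refactor -> week 2; Build -> week 3).

No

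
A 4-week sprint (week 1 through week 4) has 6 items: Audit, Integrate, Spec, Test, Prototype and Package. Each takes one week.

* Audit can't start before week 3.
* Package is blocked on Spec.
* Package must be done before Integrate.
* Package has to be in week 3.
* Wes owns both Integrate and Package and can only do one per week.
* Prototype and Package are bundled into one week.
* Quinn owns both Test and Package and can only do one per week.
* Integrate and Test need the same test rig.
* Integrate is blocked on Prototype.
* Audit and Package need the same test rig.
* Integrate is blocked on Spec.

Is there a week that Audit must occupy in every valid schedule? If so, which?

Audit's window is week 3–week 4.
Package is fixed at week 3, and Audit can't share a week with Package.
So Audit must be week 4.

week 4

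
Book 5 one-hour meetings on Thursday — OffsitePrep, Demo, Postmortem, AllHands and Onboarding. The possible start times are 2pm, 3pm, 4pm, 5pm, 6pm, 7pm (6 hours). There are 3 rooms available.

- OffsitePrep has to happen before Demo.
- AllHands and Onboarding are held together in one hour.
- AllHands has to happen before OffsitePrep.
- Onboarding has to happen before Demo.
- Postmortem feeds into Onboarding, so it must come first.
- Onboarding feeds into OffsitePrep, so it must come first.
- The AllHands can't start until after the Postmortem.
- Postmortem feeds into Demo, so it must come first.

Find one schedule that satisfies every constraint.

OffsitePrep -> 4pm, Onboarding -> 3pm, Demo -> 5pm, Postmortem -> 2pm, AllHands -> 3pm

Checking: Onboarding(3pm) before OffsitePrep(4pm); Postmortem(2pm) before AllHands(3pm); Postmortem(2pm) before Onboarding(3pm); Onboarding(3pm) before Demo(5pm); OffsitePrep(4pm) before Demo(5pm); Postmortem(2pm) before Demo(5pm); AllHands(3pm) before OffsitePrep(4pm); AllHands = Onboarding = 3pm; max 2 per hour (cap 3).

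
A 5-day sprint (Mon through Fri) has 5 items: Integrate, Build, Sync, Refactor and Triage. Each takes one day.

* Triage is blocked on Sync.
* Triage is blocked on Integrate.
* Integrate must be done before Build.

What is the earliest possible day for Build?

Tue

Precedence pushes Build to at least Tue.
Build at Tue is achievable: Refactor=Mon, Build=Tue, Triage=Tue, Sync=Mon, Integrate=Mon.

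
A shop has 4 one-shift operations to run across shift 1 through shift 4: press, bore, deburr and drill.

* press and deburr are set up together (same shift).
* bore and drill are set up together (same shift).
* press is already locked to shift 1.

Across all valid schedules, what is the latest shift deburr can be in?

shift 1

Deburr must be in the same shift as press, which can't be after shift 1, so deburr is at most shift 1.
deburr at shift 1 is achievable: bore in shift 1, deburr in shift 1, drill in shift 1, press in shift 1.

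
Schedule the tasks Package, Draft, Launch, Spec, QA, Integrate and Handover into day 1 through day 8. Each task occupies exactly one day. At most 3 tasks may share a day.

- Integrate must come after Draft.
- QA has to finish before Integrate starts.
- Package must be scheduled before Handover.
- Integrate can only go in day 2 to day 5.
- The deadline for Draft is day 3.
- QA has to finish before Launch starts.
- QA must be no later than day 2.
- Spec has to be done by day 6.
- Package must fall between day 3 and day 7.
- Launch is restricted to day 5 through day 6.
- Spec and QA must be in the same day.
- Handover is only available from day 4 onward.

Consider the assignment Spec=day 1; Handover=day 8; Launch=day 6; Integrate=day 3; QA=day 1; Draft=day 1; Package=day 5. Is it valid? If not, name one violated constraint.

Yes, all constraints hold

Package must fall between day 3 and day 7 — holds.
QA has to finish before Launch starts — holds.
Spec and QA must be in the same day — holds.
At most 3 tasks may share a day — holds.
The deadline for Draft is day 3 — holds.
QA must be no later than day 2 — holds.
QA has to finish before Integrate starts — holds.
Package must be scheduled before Handover — holds.
Handover is only available from day 4 onward — holds.
Launch is restricted to day 5 through day 6 — holds.
Spec has to be done by day 6 — holds.
Integrate can only go in day 2 to day 5 — holds.
Integrate must come after Draft — holds.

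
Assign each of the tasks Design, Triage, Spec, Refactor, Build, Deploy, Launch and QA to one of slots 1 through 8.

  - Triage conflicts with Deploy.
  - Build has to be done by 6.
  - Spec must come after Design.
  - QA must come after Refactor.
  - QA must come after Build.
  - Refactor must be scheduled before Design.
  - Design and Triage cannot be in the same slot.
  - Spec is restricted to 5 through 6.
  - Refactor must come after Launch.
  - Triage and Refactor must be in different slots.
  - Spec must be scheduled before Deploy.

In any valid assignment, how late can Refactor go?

4

Precedence pushes Refactor to at least 2; downstream work caps Refactor at 4.
Refactor at 4 is achievable: Triage -> 1; Refactor -> 4; Design -> 5; Launch -> 1; Build -> 1; QA -> 5; Spec -> 6; Deploy -> 7.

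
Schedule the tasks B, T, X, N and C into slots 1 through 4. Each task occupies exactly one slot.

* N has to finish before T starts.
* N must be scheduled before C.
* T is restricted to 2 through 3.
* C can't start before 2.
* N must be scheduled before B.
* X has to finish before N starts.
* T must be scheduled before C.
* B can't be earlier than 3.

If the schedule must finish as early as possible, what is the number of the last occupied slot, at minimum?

slot 4

The precedence chain requires at least 4 distinct slots.
4 works (last occupied slot: 4): for example N=2; C=4; T=3; X=1; B=3.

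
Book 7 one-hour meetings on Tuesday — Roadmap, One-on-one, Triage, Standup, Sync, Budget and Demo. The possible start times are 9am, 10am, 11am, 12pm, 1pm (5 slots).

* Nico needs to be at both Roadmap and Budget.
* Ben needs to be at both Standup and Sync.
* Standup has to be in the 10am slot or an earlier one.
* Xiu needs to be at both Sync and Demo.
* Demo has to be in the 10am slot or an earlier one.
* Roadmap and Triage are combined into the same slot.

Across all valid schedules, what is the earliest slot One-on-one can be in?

One-on-one at 9am is achievable: Sync=10am; Roadmap=9am; Budget=10am; One-on-one=9am; Demo=9am; Standup=9am; Triage=9am.

9am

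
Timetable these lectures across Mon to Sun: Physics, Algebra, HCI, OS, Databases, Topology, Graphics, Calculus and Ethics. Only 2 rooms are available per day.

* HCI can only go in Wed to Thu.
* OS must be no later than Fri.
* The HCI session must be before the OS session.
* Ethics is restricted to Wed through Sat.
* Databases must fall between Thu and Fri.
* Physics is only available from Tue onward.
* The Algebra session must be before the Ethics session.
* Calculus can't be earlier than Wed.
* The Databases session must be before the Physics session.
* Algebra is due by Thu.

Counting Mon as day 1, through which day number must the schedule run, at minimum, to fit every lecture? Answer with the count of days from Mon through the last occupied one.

5 days

The precedence chain requires at least 2 distinct days.
With at most 2 per day and 9 lectures, at least 5 days are needed.
Propagating the time windows through the other constraints, Physics can't land before Fri — that is day 5 counting from Mon — so the schedule must run through at least 5 days.
5 works (last occupied day: Fri): for example Algebra=Mon; Ethics=Wed; Topology=Mon; Databases=Thu; Graphics=Tue; Physics=Fri; Calculus=Thu; HCI=Wed; OS=Fri.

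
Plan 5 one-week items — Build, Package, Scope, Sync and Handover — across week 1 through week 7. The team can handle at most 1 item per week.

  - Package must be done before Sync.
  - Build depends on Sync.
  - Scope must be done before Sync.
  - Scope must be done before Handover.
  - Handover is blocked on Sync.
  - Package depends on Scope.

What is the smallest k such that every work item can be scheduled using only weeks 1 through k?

The precedence chain requires at least 4 distinct weeks.
With at most 1 per week and 5 work items, at least 5 weeks are needed.
5 works (last occupied week: week 5): for example Scope -> week 1; Handover -> week 4; Build -> week 5; Package -> week 2; Sync -> week 3.

5 weeks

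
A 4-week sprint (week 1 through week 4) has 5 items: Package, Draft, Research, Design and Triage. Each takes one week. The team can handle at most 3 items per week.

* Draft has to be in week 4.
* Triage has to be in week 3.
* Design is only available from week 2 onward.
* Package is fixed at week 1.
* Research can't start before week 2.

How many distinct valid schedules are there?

Splitting on Research: it can be week 2 (3), week 3 (3), week 4 (3). Listing each branch's schedules as (Package, Draft, Design, Triage) by week number:
Research=week 2: (1,4,2,3) (1,4,3,3) (1,4,4,3) — 3.
Research=week 3: (1,4,2,3) (1,4,3,3) (1,4,4,3) — 3.
Research=week 4: (1,4,2,3) (1,4,3,3) (1,4,4,3) — 3.
Summing: 3 + 3 + 3 = 9.

9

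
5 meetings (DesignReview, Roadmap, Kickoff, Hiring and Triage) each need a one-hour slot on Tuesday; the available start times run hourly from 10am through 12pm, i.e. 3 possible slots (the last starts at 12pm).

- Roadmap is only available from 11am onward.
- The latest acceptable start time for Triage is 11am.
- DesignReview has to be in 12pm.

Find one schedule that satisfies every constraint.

DesignReview=12pm, Roadmap=11am, Triage=10am, Hiring=10am, Kickoff=10am

Checking: Roadmap=11am in [11am,12pm]; Triage=10am in [10am,11am]; DesignReview=12pm in [12pm,12pm].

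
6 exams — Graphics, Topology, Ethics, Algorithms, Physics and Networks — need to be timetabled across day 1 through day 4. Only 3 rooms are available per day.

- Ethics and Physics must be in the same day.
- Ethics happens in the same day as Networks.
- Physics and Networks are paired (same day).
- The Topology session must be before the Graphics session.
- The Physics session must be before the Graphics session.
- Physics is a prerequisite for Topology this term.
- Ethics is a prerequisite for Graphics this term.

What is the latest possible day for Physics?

day 2

Downstream work caps Physics at day 2.
Physics at day 2 is achievable: Topology=day 3; Ethics=day 2; Physics=day 2; Algorithms=day 1; Networks=day 2; Graphics=day 4.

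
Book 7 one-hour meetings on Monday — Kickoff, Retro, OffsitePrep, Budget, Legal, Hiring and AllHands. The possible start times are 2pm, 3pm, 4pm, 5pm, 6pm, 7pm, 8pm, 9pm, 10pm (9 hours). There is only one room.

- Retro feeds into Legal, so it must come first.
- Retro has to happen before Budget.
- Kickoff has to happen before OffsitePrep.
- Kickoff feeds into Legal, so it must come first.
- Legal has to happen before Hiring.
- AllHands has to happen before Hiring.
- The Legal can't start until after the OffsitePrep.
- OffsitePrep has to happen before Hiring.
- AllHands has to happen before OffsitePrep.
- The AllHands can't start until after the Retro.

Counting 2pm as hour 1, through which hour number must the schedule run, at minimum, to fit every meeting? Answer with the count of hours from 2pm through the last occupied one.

The precedence chain requires at least 5 distinct hours.
With at most 1 per hour and 7 meetings, at least 7 hours are needed.
7 works (last occupied hour: 8pm): for example Kickoff=4pm, AllHands=3pm, Retro=2pm, Hiring=7pm, Budget=8pm, Legal=6pm, OffsitePrep=5pm.

7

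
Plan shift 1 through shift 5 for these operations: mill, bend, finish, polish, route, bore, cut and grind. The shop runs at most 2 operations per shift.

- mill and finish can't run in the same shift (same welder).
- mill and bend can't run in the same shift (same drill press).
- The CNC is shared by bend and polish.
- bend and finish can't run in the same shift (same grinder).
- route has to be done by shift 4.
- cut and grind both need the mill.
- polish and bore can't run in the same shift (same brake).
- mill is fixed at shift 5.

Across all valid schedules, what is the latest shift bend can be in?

shift 4

bend at shift 4 is achievable: grind=shift 3; bore=shift 3; cut=shift 2; polish=shift 2; mill=shift 5; bend=shift 4; route=shift 1; finish=shift 1.
Nothing later works — the conflict and capacity constraints rule out every shift after shift 4.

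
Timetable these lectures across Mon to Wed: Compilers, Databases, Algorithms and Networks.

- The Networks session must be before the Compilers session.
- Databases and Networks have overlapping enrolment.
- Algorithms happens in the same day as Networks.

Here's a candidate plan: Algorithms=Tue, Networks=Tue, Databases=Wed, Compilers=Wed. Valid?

Algorithms happens in the same day as Networks — holds.
Databases and Networks have overlapping enrolment — holds.
The Networks session must be before the Compilers session — holds.

Yes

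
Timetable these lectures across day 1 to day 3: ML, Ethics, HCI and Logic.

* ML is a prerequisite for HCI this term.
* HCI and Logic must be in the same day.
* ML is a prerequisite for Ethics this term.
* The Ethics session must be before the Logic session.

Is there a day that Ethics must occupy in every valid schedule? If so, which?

Precedence pushes Ethics to at least day 2; downstream work caps Ethics at day 2.
So Ethics is pinned to day 2.

day 2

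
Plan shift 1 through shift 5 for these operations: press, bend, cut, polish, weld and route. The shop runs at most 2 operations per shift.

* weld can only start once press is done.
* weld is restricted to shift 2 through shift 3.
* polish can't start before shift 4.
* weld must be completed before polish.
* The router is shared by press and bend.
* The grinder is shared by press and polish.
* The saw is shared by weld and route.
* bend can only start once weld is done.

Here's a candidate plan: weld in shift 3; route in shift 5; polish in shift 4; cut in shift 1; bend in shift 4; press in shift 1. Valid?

Valid

weld is restricted to shift 2 through shift 3 — holds.
polish can't start before shift 4 — holds.
The shop runs at most 2 operations per shift — holds.
bend can only start once weld is done — holds.
weld must be completed before polish — holds.
The saw is shared by weld and route — holds.
The router is shared by press and bend — holds.
weld can only start once press is done — holds.
The grinder is shared by press and polish — holds.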